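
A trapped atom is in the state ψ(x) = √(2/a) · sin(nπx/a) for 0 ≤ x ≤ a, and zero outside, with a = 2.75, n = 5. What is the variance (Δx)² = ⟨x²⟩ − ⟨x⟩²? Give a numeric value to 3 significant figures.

0.615

Compute ⟨x⟩ and ⟨x²⟩ separately, then (Δx)² = ⟨x²⟩ − ⟨x⟩².
With sin²θ = (1 − cos2θ)/2 on 0 ≤ x ≤ a: ∫sin²(nπx/a) dx = a/2, ∫x·sin²(nπx/a) dx = a²/4, ∫x²·sin²(nπx/a) dx = a³·(1/6 − 1/(4n²π²)); higher powers xᵏ the same way, integrating xᵏ·cos(2nπx/a) by parts.
⟨x⟩ = 1.3750 and ⟨x²⟩ = 2.5055.
(Δx)² = 2.5055 − (1.3750)² = 0.61488.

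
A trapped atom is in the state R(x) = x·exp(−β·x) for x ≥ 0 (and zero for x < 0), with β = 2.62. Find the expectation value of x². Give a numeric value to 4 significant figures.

0.4370

⟨x²⟩ = ∫ x²·|R|² dx / ∫|R|² dx (integrals over the domain).
Every integrand reduces to terms xʲ·e^(−2βx) on [0, ∞); use ∫₀^∞ xʲ·e^(−2βx) dx = j!/(2β)^(j+1).
State is unnormalized: ∫|R|² dx = 0.013901, and ∫R*·x²·R dx = 0.0060751, so ⟨x²⟩ = 0.0060751 / 0.013901.
⟨x²⟩ = 0.43704.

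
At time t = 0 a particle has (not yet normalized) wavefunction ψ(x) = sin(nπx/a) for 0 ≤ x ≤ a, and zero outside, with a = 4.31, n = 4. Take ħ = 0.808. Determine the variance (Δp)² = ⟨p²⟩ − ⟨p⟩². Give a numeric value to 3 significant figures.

5.55

Compute ⟨p⟩ and ⟨p²⟩ separately; (Δp)² = ⟨p²⟩ − ⟨p⟩².
d/dx sin(nπx/a) = (nπ/a)·cos(nπx/a) and d²/dx² sin(nπx/a) = −(nπ/a)²·sin(nπx/a); on 0 ≤ x ≤ a, ∫sin²(nπx/a) dx = a/2 and ∫sin(nπx/a)·cos(nπx/a) dx = 0.
Normalization: ∫|ψ|² dx = 2.1550.
⟨p⟩ = 0.0000 and ⟨p²⟩ = 5.5499.
(Δp)² = 5.5499 − (0.0000)² = 5.5499.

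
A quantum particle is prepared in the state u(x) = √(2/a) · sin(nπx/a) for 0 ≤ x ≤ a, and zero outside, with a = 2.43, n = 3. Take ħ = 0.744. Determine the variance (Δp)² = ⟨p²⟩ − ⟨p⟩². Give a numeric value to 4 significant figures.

8.327

Compute ⟨p⟩ and ⟨p²⟩ separately; (Δp)² = ⟨p²⟩ − ⟨p⟩².
d/dx sin(nπx/a) = (nπ/a)·cos(nπx/a) and d²/dx² sin(nπx/a) = −(nπ/a)²·sin(nπx/a); on 0 ≤ x ≤ a, ∫sin²(nπx/a) dx = a/2 and ∫sin(nπx/a)·cos(nπx/a) dx = 0.
⟨p⟩ = 0.0000 and ⟨p²⟩ = 8.3268.
(Δp)² = 8.3268 − (0.0000)² = 8.3268.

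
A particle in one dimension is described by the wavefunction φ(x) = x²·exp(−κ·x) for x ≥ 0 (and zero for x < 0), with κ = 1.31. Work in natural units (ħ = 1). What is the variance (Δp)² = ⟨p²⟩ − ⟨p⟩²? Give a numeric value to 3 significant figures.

Compute ⟨p⟩ and ⟨p²⟩ separately; (Δp)² = ⟨p²⟩ − ⟨p⟩².
Differentiate x²·exp(−κ·x) with the product rule; every integrand then reduces to terms xʲ·e^(−2κx) on [0, ∞), with ∫₀^∞ xʲ·e^(−2κx) dx = j!/(2κ)^(j+1).
Normalization: ∫|φ|² dx = 0.19440.
⟨p⟩ = 0.0000 and ⟨p²⟩ = 0.57203.
(Δp)² = 0.57203 − (0.0000)² = 0.57203.

0.572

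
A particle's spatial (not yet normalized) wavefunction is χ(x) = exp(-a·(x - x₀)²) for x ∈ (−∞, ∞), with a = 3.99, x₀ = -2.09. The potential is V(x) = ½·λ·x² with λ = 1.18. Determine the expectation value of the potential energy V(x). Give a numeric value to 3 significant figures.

2.61

⟨V⟩ = ∫ V(x)·|χ|² dx / ∫|χ|² dx.
Gaussian moments (u = x − x₀): ∫u^(2j)·e^(−2au²) du = (2j−1)!!/(4a)^j · √(π/(2a)), odd powers integrate to 0; here √(π/(2a)) = 0.62744.
State is unnormalized: ∫|χ|² dx = 0.62744, and ∫χ*·V(x)·χ dx = 1.6402, so ⟨V⟩ = 1.6402 / 0.62744.
⟨V⟩ = 2.6141.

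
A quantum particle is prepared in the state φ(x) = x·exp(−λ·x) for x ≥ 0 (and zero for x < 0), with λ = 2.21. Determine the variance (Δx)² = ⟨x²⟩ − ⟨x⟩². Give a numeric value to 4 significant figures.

Compute ⟨x⟩ and ⟨x²⟩ separately, then (Δx)² = ⟨x²⟩ − ⟨x⟩².
Every integrand reduces to terms xʲ·e^(−2λx) on [0, ∞); use ∫₀^∞ xʲ·e^(−2λx) dx = j!/(2λ)^(j+1).
Normalization: ∫|φ|² dx = 0.023161.
⟨x⟩ = 0.67873 and ⟨x²⟩ = 0.61424.
(Δx)² = 0.61424 − (0.67873)² = 0.15356.

0.1536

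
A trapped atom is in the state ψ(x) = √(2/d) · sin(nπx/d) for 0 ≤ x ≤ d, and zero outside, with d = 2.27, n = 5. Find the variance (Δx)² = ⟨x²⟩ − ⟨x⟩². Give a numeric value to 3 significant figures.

0.419

Compute ⟨x⟩ and ⟨x²⟩ separately, then (Δx)² = ⟨x²⟩ − ⟨x⟩².
With sin²θ = (1 − cos2θ)/2 on 0 ≤ x ≤ d: ∫sin²(nπx/d) dx = d/2, ∫x·sin²(nπx/d) dx = d²/4, ∫x²·sin²(nπx/d) dx = d³·(1/6 − 1/(4n²π²)); higher powers xᵏ the same way, integrating xᵏ·cos(2nπx/d) by parts.
⟨x⟩ = 1.1350 and ⟨x²⟩ = 1.7072.
(Δx)² = 1.7072 − (1.1350)² = 0.41897.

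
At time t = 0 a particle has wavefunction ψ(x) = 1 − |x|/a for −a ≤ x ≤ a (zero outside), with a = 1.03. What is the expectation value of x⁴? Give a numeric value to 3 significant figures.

0.0322

⟨x⁴⟩ = ∫ x⁴·|ψ|² dx / ∫|ψ|² dx (integrals over the domain).
ψ is even, so ∫ over [−a, a] = 2∫₀ᵃ with ψ = 1 − x/a there: ∫₀ᵃ (1 − x/a)² dx = a/3, ∫₀ᵃ x²(1 − x/a)² dx = a³/30, ∫₀ᵃ x⁴(1 − x/a)² dx = a⁵/105.
State is unnormalized: ∫|ψ|² dx = 0.68667, and ∫ψ*·x⁴·ψ dx = 0.022081, so ⟨x⁴⟩ = 0.022081 / 0.68667.
⟨x⁴⟩ = 0.032157.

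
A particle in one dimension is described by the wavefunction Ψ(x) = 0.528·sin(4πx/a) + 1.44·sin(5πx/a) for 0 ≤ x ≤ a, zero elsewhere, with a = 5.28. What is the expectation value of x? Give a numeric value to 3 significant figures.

1.96

⟨x⟩ = ∫ x·|Ψ|² dx / ∫|Ψ|² dx (integrals over the domain).
On 0 ≤ x ≤ a (j ≠ l): ∫sin²(jπx/a) dx = a/2, ∫sin(jπx/a)·sin(lπx/a) dx = 0; diagonal moments ∫x·sin²(jπx/a) dx = a²/4, ∫x²·sin²(jπx/a) dx = a³·(1/6 − 1/(4j²π²)); cross terms ∫x·sin(jπx/a)·sin(lπx/a) dx = 0 for j + l even and −4jla²/(π²(j² − l²)²) for j + l odd, ∫x²·sin(jπx/a)·sin(lπx/a) dx = (−1)^(j+l)·4jla³/(π²(j² − l²)²); higher powers the same way via product-to-sum and parts.
State is unnormalized: ∫|Ψ|² dx = 6.2103, and ∫Ψ*·x·Ψ dx = 12.153, so ⟨x⟩ = 12.153 / 6.2103.
⟨x⟩ = 1.9569.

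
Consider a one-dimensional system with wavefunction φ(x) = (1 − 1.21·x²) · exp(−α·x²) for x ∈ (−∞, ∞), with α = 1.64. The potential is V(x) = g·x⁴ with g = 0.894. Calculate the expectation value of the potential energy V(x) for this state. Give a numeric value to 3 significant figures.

⟨V⟩ = ∫ V(x)·|φ|² dx / ∫|φ|² dx.
Expand each integrand as polynomial × e^(−2αx²) and use ∫x^(2j)·e^(−2αx²) dx = (2j−1)!!/(4α)^j · √(π/(2α)), odd powers → 0; here √(π/(2α)) = 0.97867.
State is unnormalized: ∫|φ|² dx = 0.71753, and ∫φ*·V(x)·φ dx = 0.021120, so ⟨V⟩ = 0.021120 / 0.71753.
⟨V⟩ = 0.029435.

0.0294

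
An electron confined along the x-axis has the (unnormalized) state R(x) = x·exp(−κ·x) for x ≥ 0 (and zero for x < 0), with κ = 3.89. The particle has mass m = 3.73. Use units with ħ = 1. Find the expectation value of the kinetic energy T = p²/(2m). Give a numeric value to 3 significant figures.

T = −(ħ²/2m) d²/dx², so ⟨T⟩ = −(ħ²/2m) ∫ R*·R'' dx / ∫|R|² dx; with m = 3.73.
Differentiate x·exp(−κ·x) with the product rule; every integrand then reduces to terms xʲ·e^(−2κx) on [0, ∞), with ∫₀^∞ xʲ·e^(−2κx) dx = j!/(2κ)^(j+1).
State is unnormalized: ∫|R|² dx = 0.0042471, and ∫R*·(−ħ²/2m · R'') dx = 0.0086149, so ⟨T⟩ = 0.0086149 / 0.0042471.
⟨T⟩ = 2.0284.

2.03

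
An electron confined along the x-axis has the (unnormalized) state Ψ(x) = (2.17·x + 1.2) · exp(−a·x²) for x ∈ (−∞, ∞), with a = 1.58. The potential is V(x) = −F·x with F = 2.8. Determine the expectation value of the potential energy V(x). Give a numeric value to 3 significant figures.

-1.06

⟨V⟩ = ∫ V(x)·|Ψ|² dx / ∫|Ψ|² dx.
Expand each integrand as polynomial × e^(−2ax²) and use ∫x^(2j)·e^(−2ax²) dx = (2j−1)!!/(4a)^j · √(π/(2a)), odd powers → 0; here √(π/(2a)) = 0.99708.
State is unnormalized: ∫|Ψ|² dx = 2.1787, and ∫Ψ*·V(x)·Ψ dx = -2.3006, so ⟨V⟩ = -2.3006 / 2.1787.
⟨V⟩ = -1.0560.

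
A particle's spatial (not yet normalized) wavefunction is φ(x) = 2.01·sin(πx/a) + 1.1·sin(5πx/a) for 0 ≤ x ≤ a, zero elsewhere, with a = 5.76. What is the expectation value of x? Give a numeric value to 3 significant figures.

2.88

⟨x⟩ = ∫ x·|φ|² dx / ∫|φ|² dx (integrals over the domain).
On 0 ≤ x ≤ a (j ≠ l): ∫sin²(jπx/a) dx = a/2, ∫sin(jπx/a)·sin(lπx/a) dx = 0; diagonal moments ∫x·sin²(jπx/a) dx = a²/4, ∫x²·sin²(jπx/a) dx = a³·(1/6 − 1/(4j²π²)); cross terms ∫x·sin(jπx/a)·sin(lπx/a) dx = 0 for j + l even and −4jla²/(π²(j² − l²)²) for j + l odd, ∫x²·sin(jπx/a)·sin(lπx/a) dx = (−1)^(j+l)·4jla³/(π²(j² − l²)²); higher powers the same way via product-to-sum and parts.
State is unnormalized: ∫|φ|² dx = 15.120, and ∫φ*·x·φ dx = 43.546, so ⟨x⟩ = 43.546 / 15.120.
⟨x⟩ = 2.8800.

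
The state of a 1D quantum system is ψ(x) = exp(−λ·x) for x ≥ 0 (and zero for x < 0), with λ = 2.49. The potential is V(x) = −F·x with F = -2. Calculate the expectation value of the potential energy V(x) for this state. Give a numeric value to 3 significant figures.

0.402

⟨V⟩ = ∫ V(x)·|ψ|² dx / ∫|ψ|² dx.
Every integrand reduces to terms xʲ·e^(−2λx) on [0, ∞); use ∫₀^∞ xʲ·e^(−2λx) dx = j!/(2λ)^(j+1).
State is unnormalized: ∫|ψ|² dx = 0.20080, and ∫ψ*·V(x)·ψ dx = 0.080644, so ⟨V⟩ = 0.080644 / 0.20080.
⟨V⟩ = 0.40161.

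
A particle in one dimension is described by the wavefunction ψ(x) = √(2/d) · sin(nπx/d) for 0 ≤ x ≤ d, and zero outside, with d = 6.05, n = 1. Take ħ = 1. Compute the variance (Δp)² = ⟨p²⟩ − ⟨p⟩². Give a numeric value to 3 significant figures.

Compute ⟨p⟩ and ⟨p²⟩ separately; (Δp)² = ⟨p²⟩ − ⟨p⟩².
d/dx sin(nπx/d) = (nπ/d)·cos(nπx/d) and d²/dx² sin(nπx/d) = −(nπ/d)²·sin(nπx/d); on 0 ≤ x ≤ d, ∫sin²(nπx/d) dx = d/2 and ∫sin(nπx/d)·cos(nπx/d) dx = 0.
⟨p⟩ = 0.0000 and ⟨p²⟩ = 0.26964.
(Δp)² = 0.26964 − (0.0000)² = 0.26964.

0.270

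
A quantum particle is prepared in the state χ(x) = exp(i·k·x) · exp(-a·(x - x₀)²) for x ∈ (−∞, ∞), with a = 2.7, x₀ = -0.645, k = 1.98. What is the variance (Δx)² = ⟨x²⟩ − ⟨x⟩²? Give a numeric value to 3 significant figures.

0.0926

Compute ⟨x⟩ and ⟨x²⟩ separately, then (Δx)² = ⟨x²⟩ − ⟨x⟩².
Gaussian moments (u = x − x₀): ∫u^(2j)·e^(−2au²) du = (2j−1)!!/(4a)^j · √(π/(2a)), odd powers integrate to 0; here √(π/(2a)) = 0.76274.
Normalization: ∫|χ|² dx = 0.76274.
⟨x⟩ = -0.64500 and ⟨x²⟩ = 0.50862.
(Δx)² = 0.50862 − (-0.64500)² = 0.092593.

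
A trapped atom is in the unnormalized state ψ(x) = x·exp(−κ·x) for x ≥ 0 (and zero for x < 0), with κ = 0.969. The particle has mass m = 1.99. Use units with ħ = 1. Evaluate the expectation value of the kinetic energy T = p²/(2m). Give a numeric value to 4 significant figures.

0.2359

T = −(ħ²/2m) d²/dx², so ⟨T⟩ = −(ħ²/2m) ∫ ψ*·ψ'' dx / ∫|ψ|² dx; with m = 1.99.
Differentiate x·exp(−κ·x) with the product rule; every integrand then reduces to terms xʲ·e^(−2κx) on [0, ∞), with ∫₀^∞ xʲ·e^(−2κx) dx = j!/(2κ)^(j+1).
State is unnormalized: ∫|ψ|² dx = 0.27477, and ∫ψ*·(−ħ²/2m · ψ'') dx = 0.064824, so ⟨T⟩ = 0.064824 / 0.27477.
⟨T⟩ = 0.23592.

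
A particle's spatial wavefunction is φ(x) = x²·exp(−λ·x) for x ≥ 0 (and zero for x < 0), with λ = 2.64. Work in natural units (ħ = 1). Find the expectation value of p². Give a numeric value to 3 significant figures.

p² φ = −ħ² d²φ/dx²; ⟨p²⟩ = −ħ² ∫ φ*·φ'' dx / ∫|φ|² dx.
Differentiate x²·exp(−λ·x) with the product rule; every integrand then reduces to terms xʲ·e^(−2λx) on [0, ∞), with ∫₀^∞ xʲ·e^(−2λx) dx = j!/(2λ)^(j+1).
State is unnormalized: ∫|φ|² dx = 0.0058485, and ∫φ*·(−ħ² φ'') dx = 0.013587, so ⟨p²⟩ = 0.013587 / 0.0058485.
⟨p²⟩ = 2.3232.

2.32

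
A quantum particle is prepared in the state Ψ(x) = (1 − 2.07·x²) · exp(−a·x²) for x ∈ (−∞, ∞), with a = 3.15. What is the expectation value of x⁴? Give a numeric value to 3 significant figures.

⟨x⁴⟩ = ∫ x⁴·|Ψ|² dx / ∫|Ψ|² dx (integrals over the domain).
Expand each integrand as polynomial × e^(−2ax²) and use ∫x^(2j)·e^(−2ax²) dx = (2j−1)!!/(4a)^j · √(π/(2a)), odd powers → 0; here √(π/(2a)) = 0.70616.
State is unnormalized: ∫|Ψ|² dx = 0.53132, and ∫Ψ*·x⁴·Ψ dx = 0.0040270, so ⟨x⁴⟩ = 0.0040270 / 0.53132.
⟨x⁴⟩ = 0.0075793.

0.00758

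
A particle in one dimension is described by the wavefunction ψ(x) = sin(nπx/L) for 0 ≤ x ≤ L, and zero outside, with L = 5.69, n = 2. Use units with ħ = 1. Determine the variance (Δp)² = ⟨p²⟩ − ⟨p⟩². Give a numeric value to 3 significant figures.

Compute ⟨p⟩ and ⟨p²⟩ separately; (Δp)² = ⟨p²⟩ − ⟨p⟩².
d/dx sin(nπx/L) = (nπ/L)·cos(nπx/L) and d²/dx² sin(nπx/L) = −(nπ/L)²·sin(nπx/L); on 0 ≤ x ≤ L, ∫sin²(nπx/L) dx = L/2 and ∫sin(nπx/L)·cos(nπx/L) dx = 0.
Normalization: ∫|ψ|² dx = 2.8450.
⟨p⟩ = 0.0000 and ⟨p²⟩ = 1.2194.
(Δp)² = 1.2194 − (0.0000)² = 1.2194.

1.22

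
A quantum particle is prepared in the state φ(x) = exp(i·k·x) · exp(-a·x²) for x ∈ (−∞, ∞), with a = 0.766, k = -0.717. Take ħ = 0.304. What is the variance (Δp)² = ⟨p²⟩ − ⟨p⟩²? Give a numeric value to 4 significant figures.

Compute ⟨p⟩ and ⟨p²⟩ separately; (Δp)² = ⟨p²⟩ − ⟨p⟩².
Gaussian moments: ∫x^(2j)·e^(−2ax²) dx = (2j−1)!!/(4a)^j · √(π/(2a)), odd powers integrate to 0; here √(π/(2a)) = 1.4320. Derivatives: φ′ = (ik − 2ax)·φ, φ″ = ((ik − 2ax)² − 2a)·φ; the odd-in-x pieces drop out.
Normalization: ∫|φ|² dx = 1.4320.
⟨p⟩ = -0.21797 and ⟨p²⟩ = 0.11830.
(Δp)² = 0.11830 − (-0.21797)² = 0.070791.

0.07079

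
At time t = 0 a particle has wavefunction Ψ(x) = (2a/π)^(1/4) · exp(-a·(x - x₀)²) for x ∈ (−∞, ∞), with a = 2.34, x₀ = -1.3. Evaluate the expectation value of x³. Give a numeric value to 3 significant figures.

⟨x³⟩ = ∫ x³·|Ψ|² dx (integrals over the domain).
Gaussian moments (u = x − x₀): ∫u^(2j)·e^(−2au²) du = (2j−1)!!/(4a)^j · √(π/(2a)), odd powers integrate to 0; here √(π/(2a)) = 0.81932.
⟨x³⟩ = -2.6137.

-2.61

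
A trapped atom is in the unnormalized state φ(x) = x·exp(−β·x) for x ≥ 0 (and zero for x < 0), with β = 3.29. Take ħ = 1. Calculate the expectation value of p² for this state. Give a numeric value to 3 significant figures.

10.8

p² φ = −ħ² d²φ/dx²; ⟨p²⟩ = −ħ² ∫ φ*·φ'' dx / ∫|φ|² dx.
Differentiate x·exp(−β·x) with the product rule; every integrand then reduces to terms xʲ·e^(−2βx) on [0, ∞), with ∫₀^∞ xʲ·e^(−2βx) dx = j!/(2β)^(j+1).
State is unnormalized: ∫|φ|² dx = 0.0070202, and ∫φ*·(−ħ² φ'') dx = 0.075988, so ⟨p²⟩ = 0.075988 / 0.0070202.
⟨p²⟩ = 10.824.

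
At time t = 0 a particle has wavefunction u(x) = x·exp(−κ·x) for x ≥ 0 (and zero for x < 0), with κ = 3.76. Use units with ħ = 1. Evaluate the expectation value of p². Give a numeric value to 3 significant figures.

14.1

p² u = −ħ² d²u/dx²; ⟨p²⟩ = −ħ² ∫ u*·u'' dx / ∫|u|² dx.
Differentiate x·exp(−κ·x) with the product rule; every integrand then reduces to terms xʲ·e^(−2κx) on [0, ∞), with ∫₀^∞ xʲ·e^(−2κx) dx = j!/(2κ)^(j+1).
State is unnormalized: ∫|u|² dx = 0.0047030, and ∫u*·(−ħ² u'') dx = 0.066489, so ⟨p²⟩ = 0.066489 / 0.0047030.
⟨p²⟩ = 14.138.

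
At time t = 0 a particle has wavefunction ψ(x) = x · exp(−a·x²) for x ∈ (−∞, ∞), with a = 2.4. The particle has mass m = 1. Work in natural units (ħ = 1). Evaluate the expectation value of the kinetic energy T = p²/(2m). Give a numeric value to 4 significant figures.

3.600

T = −(ħ²/2m) d²/dx², so ⟨T⟩ = −(ħ²/2m) ∫ ψ*·ψ'' dx / ∫|ψ|² dx; with m = 1.
Expand each integrand as polynomial × e^(−2ax²) and use ∫x^(2j)·e^(−2ax²) dx = (2j−1)!!/(4a)^j · √(π/(2a)), odd powers → 0; here √(π/(2a)) = 0.80901. Differentiate with the product rule, d/dx e^(−ax²) = −2ax·e^(−ax²).
State is unnormalized: ∫|ψ|² dx = 0.084272, and ∫ψ*·(−ħ²/2m · ψ'') dx = 0.30338, so ⟨T⟩ = 0.30338 / 0.084272.
⟨T⟩ = 3.6000.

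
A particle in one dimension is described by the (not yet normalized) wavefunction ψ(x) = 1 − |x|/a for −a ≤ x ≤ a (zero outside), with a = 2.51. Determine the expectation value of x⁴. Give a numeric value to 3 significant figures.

1.13

⟨x⁴⟩ = ∫ x⁴·|ψ|² dx / ∫|ψ|² dx (integrals over the domain).
ψ is even, so ∫ over [−a, a] = 2∫₀ᵃ with ψ = 1 − x/a there: ∫₀ᵃ (1 − x/a)² dx = a/3, ∫₀ᵃ x²(1 − x/a)² dx = a³/30, ∫₀ᵃ x⁴(1 − x/a)² dx = a⁵/105.
State is unnormalized: ∫|ψ|² dx = 1.6733, and ∫ψ*·x⁴·ψ dx = 1.8976, so ⟨x⁴⟩ = 1.8976 / 1.6733.
⟨x⁴⟩ = 1.1340.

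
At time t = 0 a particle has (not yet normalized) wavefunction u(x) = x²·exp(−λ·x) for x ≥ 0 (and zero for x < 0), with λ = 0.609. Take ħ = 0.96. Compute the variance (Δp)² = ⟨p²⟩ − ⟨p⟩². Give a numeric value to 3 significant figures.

Compute ⟨p⟩ and ⟨p²⟩ separately; (Δp)² = ⟨p²⟩ − ⟨p⟩².
Differentiate x²·exp(−λ·x) with the product rule; every integrand then reduces to terms xʲ·e^(−2λx) on [0, ∞), with ∫₀^∞ xʲ·e^(−2λx) dx = j!/(2λ)^(j+1).
Normalization: ∫|u|² dx = 8.9531.
⟨p⟩ = 0.0000 and ⟨p²⟩ = 0.11393.
(Δp)² = 0.11393 − (0.0000)² = 0.11393.

0.114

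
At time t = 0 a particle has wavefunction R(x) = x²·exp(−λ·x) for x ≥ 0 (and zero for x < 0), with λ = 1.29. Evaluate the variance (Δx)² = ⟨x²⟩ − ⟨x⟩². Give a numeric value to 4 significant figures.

0.7512

Compute ⟨x⟩ and ⟨x²⟩ separately, then (Δx)² = ⟨x²⟩ − ⟨x⟩².
Every integrand reduces to terms xʲ·e^(−2λx) on [0, ∞); use ∫₀^∞ xʲ·e^(−2λx) dx = j!/(2λ)^(j+1).
Normalization: ∫|R|² dx = 0.20995.
⟨x⟩ = 1.9380 and ⟨x²⟩ = 4.5069.
(Δx)² = 4.5069 − (1.9380)² = 0.75116.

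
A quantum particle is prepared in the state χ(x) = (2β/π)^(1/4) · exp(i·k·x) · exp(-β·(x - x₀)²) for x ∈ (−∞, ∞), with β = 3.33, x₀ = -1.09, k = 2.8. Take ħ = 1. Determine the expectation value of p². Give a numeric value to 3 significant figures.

p² χ = −ħ² d²χ/dx²; ⟨p²⟩ = −ħ² ∫ χ*·χ'' dx.
Gaussian moments (u = x − x₀): ∫u^(2j)·e^(−2βu²) du = (2j−1)!!/(4β)^j · √(π/(2β)), odd powers integrate to 0; here √(π/(2β)) = 0.68681. Derivatives: χ′ = (ik − 2βu)·χ, χ″ = ((ik − 2βu)² − 2β)·χ; the odd-in-u pieces drop out.
⟨p²⟩ = 11.170.

11.2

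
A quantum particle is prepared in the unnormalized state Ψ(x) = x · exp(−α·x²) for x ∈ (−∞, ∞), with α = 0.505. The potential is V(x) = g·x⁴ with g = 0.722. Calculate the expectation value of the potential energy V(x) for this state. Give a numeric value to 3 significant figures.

2.65

⟨V⟩ = ∫ V(x)·|Ψ|² dx / ∫|Ψ|² dx.
Expand each integrand as polynomial × e^(−2αx²) and use ∫x^(2j)·e^(−2αx²) dx = (2j−1)!!/(4α)^j · √(π/(2α)), odd powers → 0; here √(π/(2α)) = 1.7637.
State is unnormalized: ∫|Ψ|² dx = 0.87310, and ∫Ψ*·V(x)·Ψ dx = 2.3173, so ⟨V⟩ = 2.3173 / 0.87310.
⟨V⟩ = 2.6542.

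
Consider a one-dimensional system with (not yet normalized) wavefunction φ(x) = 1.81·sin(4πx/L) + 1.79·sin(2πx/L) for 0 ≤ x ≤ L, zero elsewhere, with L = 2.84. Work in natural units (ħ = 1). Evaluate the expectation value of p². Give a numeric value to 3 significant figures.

12.3

p² φ = −ħ² d²φ/dx²; ⟨p²⟩ = −ħ² ∫ φ*·φ'' dx / ∫|φ|² dx.
d²/dx² sin(jπx/L) = −(jπ/L)²·sin(jπx/L); on 0 ≤ x ≤ L, ∫sin²(jπx/L) dx = L/2 and ∫sin(jπx/L)·sin(lπx/L) dx = 0 for j ≠ l, so only diagonal terms survive in ∫|φ|² and ∫φ·φ″; ∫φ·φ′ dx = [φ²/2] between the walls = 0.
State is unnormalized: ∫|φ|² dx = 9.2019, and ∫φ*·(−ħ² φ'') dx = 113.35, so ⟨p²⟩ = 113.35 / 9.2019.
⟨p²⟩ = 12.318.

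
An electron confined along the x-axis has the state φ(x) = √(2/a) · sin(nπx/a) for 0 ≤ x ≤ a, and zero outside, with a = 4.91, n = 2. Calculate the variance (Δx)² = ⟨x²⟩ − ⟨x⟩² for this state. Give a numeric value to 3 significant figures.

1.70

Compute ⟨x⟩ and ⟨x²⟩ separately, then (Δx)² = ⟨x²⟩ − ⟨x⟩².
With sin²θ = (1 − cos2θ)/2 on 0 ≤ x ≤ a: ∫sin²(nπx/a) dx = a/2, ∫x·sin²(nπx/a) dx = a²/4, ∫x²·sin²(nπx/a) dx = a³·(1/6 − 1/(4n²π²)); higher powers xᵏ the same way, integrating xᵏ·cos(2nπx/a) by parts.
⟨x⟩ = 2.4550 and ⟨x²⟩ = 7.7307.
(Δx)² = 7.7307 − (2.4550)² = 1.7037.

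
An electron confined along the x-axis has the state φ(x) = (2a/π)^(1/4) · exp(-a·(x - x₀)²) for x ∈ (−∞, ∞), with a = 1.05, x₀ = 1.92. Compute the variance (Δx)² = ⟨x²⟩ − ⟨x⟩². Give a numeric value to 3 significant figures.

Compute ⟨x⟩ and ⟨x²⟩ separately, then (Δx)² = ⟨x²⟩ − ⟨x⟩².
Gaussian moments (u = x − x₀): ∫u^(2j)·e^(−2au²) du = (2j−1)!!/(4a)^j · √(π/(2a)), odd powers integrate to 0; here √(π/(2a)) = 1.2231.
⟨x⟩ = 1.9200 and ⟨x²⟩ = 3.9245.
(Δx)² = 3.9245 − (1.9200)² = 0.23810.

0.238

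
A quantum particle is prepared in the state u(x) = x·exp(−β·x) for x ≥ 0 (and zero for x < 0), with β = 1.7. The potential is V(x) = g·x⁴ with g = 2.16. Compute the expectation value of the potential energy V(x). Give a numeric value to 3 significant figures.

⟨V⟩ = ∫ V(x)·|u|² dx / ∫|u|² dx.
Every integrand reduces to terms xʲ·e^(−2βx) on [0, ∞); use ∫₀^∞ xʲ·e^(−2βx) dx = j!/(2β)^(j+1).
State is unnormalized: ∫|u|² dx = 0.050885, and ∫u*·V(x)·u dx = 0.29610, so ⟨V⟩ = 0.29610 / 0.050885.
⟨V⟩ = 5.8189.

5.82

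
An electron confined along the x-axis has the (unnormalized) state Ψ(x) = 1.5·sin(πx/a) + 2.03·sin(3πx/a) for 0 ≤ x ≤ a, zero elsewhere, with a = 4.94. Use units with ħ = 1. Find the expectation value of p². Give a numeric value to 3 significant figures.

2.50

p² Ψ = −ħ² d²Ψ/dx²; ⟨p²⟩ = −ħ² ∫ Ψ*·Ψ'' dx / ∫|Ψ|² dx.
d²/dx² sin(jπx/a) = −(jπ/a)²·sin(jπx/a); on 0 ≤ x ≤ a, ∫sin²(jπx/a) dx = a/2 and ∫sin(jπx/a)·sin(lπx/a) dx = 0 for j ≠ l, so only diagonal terms survive in ∫|Ψ|² and ∫Ψ·Ψ″; ∫Ψ·Ψ′ dx = [Ψ²/2] between the walls = 0.
State is unnormalized: ∫|Ψ|² dx = 15.736, and ∫Ψ*·(−ħ² Ψ'') dx = 39.297, so ⟨p²⟩ = 39.297 / 15.736.
⟨p²⟩ = 2.4972.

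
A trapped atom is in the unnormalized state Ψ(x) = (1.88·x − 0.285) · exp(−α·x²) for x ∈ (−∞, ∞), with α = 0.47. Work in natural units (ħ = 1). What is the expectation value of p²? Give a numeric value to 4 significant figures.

1.371

p² Ψ = −ħ² d²Ψ/dx²; ⟨p²⟩ = −ħ² ∫ Ψ*·Ψ'' dx / ∫|Ψ|² dx.
Expand each integrand as polynomial × e^(−2αx²) and use ∫x^(2j)·e^(−2αx²) dx = (2j−1)!!/(4α)^j · √(π/(2α)), odd powers → 0; here √(π/(2α)) = 1.8281. Differentiate with the product rule, d/dx e^(−αx²) = −2αx·e^(−αx²).
State is unnormalized: ∫|Ψ|² dx = 3.5854, and ∫Ψ*·(−ħ² Ψ'') dx = 4.9158, so ⟨p²⟩ = 4.9158 / 3.5854.
⟨p²⟩ = 1.3711.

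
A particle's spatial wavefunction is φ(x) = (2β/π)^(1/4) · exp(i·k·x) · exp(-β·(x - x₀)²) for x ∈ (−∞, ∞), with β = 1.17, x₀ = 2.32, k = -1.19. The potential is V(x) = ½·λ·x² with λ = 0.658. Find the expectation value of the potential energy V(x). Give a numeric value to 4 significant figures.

1.841

⟨V⟩ = ∫ V(x)·|φ|² dx.
Gaussian moments (u = x − x₀): ∫u^(2j)·e^(−2βu²) du = (2j−1)!!/(4β)^j · √(π/(2β)), odd powers integrate to 0; here √(π/(2β)) = 1.1587.
⟨V⟩ = 1.8411.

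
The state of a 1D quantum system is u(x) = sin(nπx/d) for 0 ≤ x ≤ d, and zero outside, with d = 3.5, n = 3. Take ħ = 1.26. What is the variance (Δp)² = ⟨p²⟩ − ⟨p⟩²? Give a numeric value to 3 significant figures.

Compute ⟨p⟩ and ⟨p²⟩ separately; (Δp)² = ⟨p²⟩ − ⟨p⟩².
d/dx sin(nπx/d) = (nπ/d)·cos(nπx/d) and d²/dx² sin(nπx/d) = −(nπ/d)²·sin(nπx/d); on 0 ≤ x ≤ d, ∫sin²(nπx/d) dx = d/2 and ∫sin(nπx/d)·cos(nπx/d) dx = 0.
Normalization: ∫|u|² dx = 1.7500.
⟨p⟩ = 0.0000 and ⟨p²⟩ = 11.512.
(Δp)² = 11.512 − (0.0000)² = 11.512.

11.5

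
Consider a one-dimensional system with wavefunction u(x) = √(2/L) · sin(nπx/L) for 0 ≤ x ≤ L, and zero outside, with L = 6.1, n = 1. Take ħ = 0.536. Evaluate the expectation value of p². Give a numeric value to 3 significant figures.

0.0762

p² u = −ħ² d²u/dx²; ⟨p²⟩ = −ħ² ∫ u*·u'' dx.
d/dx sin(nπx/L) = (nπ/L)·cos(nπx/L) and d²/dx² sin(nπx/L) = −(nπ/L)²·sin(nπx/L); on 0 ≤ x ≤ L, ∫sin²(nπx/L) dx = L/2 and ∫sin(nπx/L)·cos(nπx/L) dx = 0.
⟨p²⟩ = 0.076203.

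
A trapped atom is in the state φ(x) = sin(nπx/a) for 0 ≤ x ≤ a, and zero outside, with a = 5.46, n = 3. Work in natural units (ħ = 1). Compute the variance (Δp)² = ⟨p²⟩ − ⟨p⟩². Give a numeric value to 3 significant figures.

Compute ⟨p⟩ and ⟨p²⟩ separately; (Δp)² = ⟨p²⟩ − ⟨p⟩².
d/dx sin(nπx/a) = (nπ/a)·cos(nπx/a) and d²/dx² sin(nπx/a) = −(nπ/a)²·sin(nπx/a); on 0 ≤ x ≤ a, ∫sin²(nπx/a) dx = a/2 and ∫sin(nπx/a)·cos(nπx/a) dx = 0.
Normalization: ∫|φ|² dx = 2.7300.
⟨p⟩ = 0.0000 and ⟨p²⟩ = 2.9796.
(Δp)² = 2.9796 − (0.0000)² = 2.9796.

2.98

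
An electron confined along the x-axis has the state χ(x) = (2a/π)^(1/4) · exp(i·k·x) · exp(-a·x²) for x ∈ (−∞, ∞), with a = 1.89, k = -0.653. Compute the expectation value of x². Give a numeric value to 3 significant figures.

⟨x²⟩ = ∫ x²·|χ|² dx (integrals over the domain).
Gaussian moments: ∫x^(2j)·e^(−2ax²) dx = (2j−1)!!/(4a)^j · √(π/(2a)), odd powers integrate to 0; here √(π/(2a)) = 0.91165.
⟨x²⟩ = 0.13228.

0.132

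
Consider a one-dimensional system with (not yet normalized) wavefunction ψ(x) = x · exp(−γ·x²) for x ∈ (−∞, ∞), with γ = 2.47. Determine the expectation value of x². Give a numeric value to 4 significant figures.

⟨x²⟩ = ∫ x²·|ψ|² dx / ∫|ψ|² dx (integrals over the domain).
Expand each integrand as polynomial × e^(−2γx²) and use ∫x^(2j)·e^(−2γx²) dx = (2j−1)!!/(4γ)^j · √(π/(2γ)), odd powers → 0; here √(π/(2γ)) = 0.79746.
State is unnormalized: ∫|ψ|² dx = 0.080715, and ∫ψ*·x²·ψ dx = 0.024509, so ⟨x²⟩ = 0.024509 / 0.080715.
⟨x²⟩ = 0.30364.

0.3036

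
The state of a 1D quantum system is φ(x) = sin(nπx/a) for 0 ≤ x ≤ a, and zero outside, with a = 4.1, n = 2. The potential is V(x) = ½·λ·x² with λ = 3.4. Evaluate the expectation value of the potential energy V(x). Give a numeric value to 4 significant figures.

⟨V⟩ = ∫ V(x)·|φ|² dx / ∫|φ|² dx.
With sin²θ = (1 − cos2θ)/2 on 0 ≤ x ≤ a: ∫sin²(nπx/a) dx = a/2, ∫x·sin²(nπx/a) dx = a²/4, ∫x²·sin²(nπx/a) dx = a³·(1/6 − 1/(4n²π²)); higher powers xᵏ the same way, integrating xᵏ·cos(2nπx/a) by parts.
State is unnormalized: ∫|φ|² dx = 2.0500, and ∫φ*·V(x)·φ dx = 18.786, so ⟨V⟩ = 18.786 / 2.0500.
⟨V⟩ = 9.1637.

9.164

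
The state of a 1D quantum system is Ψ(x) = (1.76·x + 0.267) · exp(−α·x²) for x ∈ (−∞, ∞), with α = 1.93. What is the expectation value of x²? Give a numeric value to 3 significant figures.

0.350

⟨x²⟩ = ∫ x²·|Ψ|² dx / ∫|Ψ|² dx (integrals over the domain).
Expand each integrand as polynomial × e^(−2αx²) and use ∫x^(2j)·e^(−2αx²) dx = (2j−1)!!/(4α)^j · √(π/(2α)), odd powers → 0; here √(π/(2α)) = 0.90216.
State is unnormalized: ∫|Ψ|² dx = 0.42630, and ∫Ψ*·x²·Ψ dx = 0.14900, so ⟨x²⟩ = 0.14900 / 0.42630.
⟨x²⟩ = 0.34952.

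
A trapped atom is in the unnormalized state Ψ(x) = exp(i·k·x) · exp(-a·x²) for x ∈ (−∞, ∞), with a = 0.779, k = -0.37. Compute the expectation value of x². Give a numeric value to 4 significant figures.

0.3209

⟨x²⟩ = ∫ x²·|Ψ|² dx / ∫|Ψ|² dx (integrals over the domain).
Gaussian moments: ∫x^(2j)·e^(−2ax²) dx = (2j−1)!!/(4a)^j · √(π/(2a)), odd powers integrate to 0; here √(π/(2a)) = 1.4200.
State is unnormalized: ∫|Ψ|² dx = 1.4200, and ∫Ψ*·x²·Ψ dx = 0.45572, so ⟨x²⟩ = 0.45572 / 1.4200.
⟨x²⟩ = 0.32092.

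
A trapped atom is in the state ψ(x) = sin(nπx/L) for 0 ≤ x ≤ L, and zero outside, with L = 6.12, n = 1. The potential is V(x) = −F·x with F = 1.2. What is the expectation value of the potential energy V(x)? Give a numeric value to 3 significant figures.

⟨V⟩ = ∫ V(x)·|ψ|² dx / ∫|ψ|² dx.
With sin²θ = (1 − cos2θ)/2 on 0 ≤ x ≤ L: ∫sin²(nπx/L) dx = L/2, ∫x·sin²(nπx/L) dx = L²/4, ∫x²·sin²(nπx/L) dx = L³·(1/6 − 1/(4n²π²)); higher powers xᵏ the same way, integrating xᵏ·cos(2nπx/L) by parts.
State is unnormalized: ∫|ψ|² dx = 3.0600, and ∫ψ*·V(x)·ψ dx = -11.236, so ⟨V⟩ = -11.236 / 3.0600.
⟨V⟩ = -3.6720.

-3.67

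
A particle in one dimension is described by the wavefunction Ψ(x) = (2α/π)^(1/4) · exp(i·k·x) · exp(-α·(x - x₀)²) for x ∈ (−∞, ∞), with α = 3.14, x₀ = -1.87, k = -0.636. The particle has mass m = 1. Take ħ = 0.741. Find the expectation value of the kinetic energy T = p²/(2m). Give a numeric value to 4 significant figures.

T = −(ħ²/2m) d²/dx², so ⟨T⟩ = −(ħ²/2m) ∫ Ψ*·Ψ'' dx; with m = 1.
Gaussian moments (u = x − x₀): ∫u^(2j)·e^(−2αu²) du = (2j−1)!!/(4α)^j · √(π/(2α)), odd powers integrate to 0; here √(π/(2α)) = 0.70729. Derivatives: Ψ′ = (ik − 2αu)·Ψ, Ψ″ = ((ik − 2αu)² − 2α)·Ψ; the odd-in-u pieces drop out.
⟨T⟩ = 0.97311.

0.9731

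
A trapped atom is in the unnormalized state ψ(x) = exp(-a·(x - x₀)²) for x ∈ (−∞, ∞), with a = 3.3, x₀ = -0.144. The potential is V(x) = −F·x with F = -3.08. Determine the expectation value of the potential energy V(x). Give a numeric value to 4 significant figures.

-0.4435

⟨V⟩ = ∫ V(x)·|ψ|² dx / ∫|ψ|² dx.
Gaussian moments (u = x − x₀): ∫u^(2j)·e^(−2au²) du = (2j−1)!!/(4a)^j · √(π/(2a)), odd powers integrate to 0; here √(π/(2a)) = 0.68993.
State is unnormalized: ∫|ψ|² dx = 0.68993, and ∫ψ*·V(x)·ψ dx = -0.30600, so ⟨V⟩ = -0.30600 / 0.68993.
⟨V⟩ = -0.44352.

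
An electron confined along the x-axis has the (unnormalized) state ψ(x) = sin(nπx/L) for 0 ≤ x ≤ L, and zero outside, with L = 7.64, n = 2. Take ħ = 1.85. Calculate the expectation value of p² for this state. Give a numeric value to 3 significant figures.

2.31

p² ψ = −ħ² d²ψ/dx²; ⟨p²⟩ = −ħ² ∫ ψ*·ψ'' dx / ∫|ψ|² dx.
d/dx sin(nπx/L) = (nπ/L)·cos(nπx/L) and d²/dx² sin(nπx/L) = −(nπ/L)²·sin(nπx/L); on 0 ≤ x ≤ L, ∫sin²(nπx/L) dx = L/2 and ∫sin(nπx/L)·cos(nπx/L) dx = 0.
State is unnormalized: ∫|ψ|² dx = 3.8200, and ∫ψ*·(−ħ² ψ'') dx = 8.8426, so ⟨p²⟩ = 8.8426 / 3.8200.
⟨p²⟩ = 2.3148.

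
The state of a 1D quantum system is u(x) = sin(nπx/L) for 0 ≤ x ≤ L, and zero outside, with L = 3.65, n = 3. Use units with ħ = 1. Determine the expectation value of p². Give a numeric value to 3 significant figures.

6.67

p² u = −ħ² d²u/dx²; ⟨p²⟩ = −ħ² ∫ u*·u'' dx / ∫|u|² dx.
d/dx sin(nπx/L) = (nπ/L)·cos(nπx/L) and d²/dx² sin(nπx/L) = −(nπ/L)²·sin(nπx/L); on 0 ≤ x ≤ L, ∫sin²(nπx/L) dx = L/2 and ∫sin(nπx/L)·cos(nπx/L) dx = 0.
State is unnormalized: ∫|u|² dx = 1.8250, and ∫u*·(−ħ² u'') dx = 12.168, so ⟨p²⟩ = 12.168 / 1.8250.
⟨p²⟩ = 6.6674.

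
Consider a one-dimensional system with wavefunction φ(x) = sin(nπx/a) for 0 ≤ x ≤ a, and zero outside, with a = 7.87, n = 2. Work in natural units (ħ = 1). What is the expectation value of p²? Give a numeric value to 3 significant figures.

0.637

p² φ = −ħ² d²φ/dx²; ⟨p²⟩ = −ħ² ∫ φ*·φ'' dx / ∫|φ|² dx.
d/dx sin(nπx/a) = (nπ/a)·cos(nπx/a) and d²/dx² sin(nπx/a) = −(nπ/a)²·sin(nπx/a); on 0 ≤ x ≤ a, ∫sin²(nπx/a) dx = a/2 and ∫sin(nπx/a)·cos(nπx/a) dx = 0.
State is unnormalized: ∫|φ|² dx = 3.9350, and ∫φ*·(−ħ² φ'') dx = 2.5082, so ⟨p²⟩ = 2.5082 / 3.9350.
⟨p²⟩ = 0.63740.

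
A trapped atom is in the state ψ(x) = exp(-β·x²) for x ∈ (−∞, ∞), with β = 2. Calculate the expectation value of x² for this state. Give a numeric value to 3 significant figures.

⟨x²⟩ = ∫ x²·|ψ|² dx / ∫|ψ|² dx (integrals over the domain).
Gaussian moments: ∫x^(2j)·e^(−2βx²) dx = (2j−1)!!/(4β)^j · √(π/(2β)), odd powers integrate to 0; here √(π/(2β)) = 0.88623.
State is unnormalized: ∫|ψ|² dx = 0.88623, and ∫ψ*·x²·ψ dx = 0.11078, so ⟨x²⟩ = 0.11078 / 0.88623.
⟨x²⟩ = 0.12500.

0.125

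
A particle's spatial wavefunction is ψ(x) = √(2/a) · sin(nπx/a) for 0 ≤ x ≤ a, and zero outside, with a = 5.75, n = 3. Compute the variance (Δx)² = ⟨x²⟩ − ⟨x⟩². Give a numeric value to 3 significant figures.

Compute ⟨x⟩ and ⟨x²⟩ separately, then (Δx)² = ⟨x²⟩ − ⟨x⟩².
With sin²θ = (1 − cos2θ)/2 on 0 ≤ x ≤ a: ∫sin²(nπx/a) dx = a/2, ∫x·sin²(nπx/a) dx = a²/4, ∫x²·sin²(nπx/a) dx = a³·(1/6 − 1/(4n²π²)); higher powers xᵏ the same way, integrating xᵏ·cos(2nπx/a) by parts.
⟨x⟩ = 2.8750 and ⟨x²⟩ = 10.835.
(Δx)² = 10.835 − (2.8750)² = 2.5691.

2.57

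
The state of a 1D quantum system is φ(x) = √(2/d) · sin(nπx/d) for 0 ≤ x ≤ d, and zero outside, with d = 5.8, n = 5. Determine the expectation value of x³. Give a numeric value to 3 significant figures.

48.2

⟨x³⟩ = ∫ x³·|φ|² dx (integrals over the domain).
With sin²θ = (1 − cos2θ)/2 on 0 ≤ x ≤ d: ∫sin²(nπx/d) dx = d/2, ∫x·sin²(nπx/d) dx = d²/4, ∫x²·sin²(nπx/d) dx = d³·(1/6 − 1/(4n²π²)); higher powers xᵏ the same way, integrating xᵏ·cos(2nπx/d) by parts.
⟨x³⟩ = 48.185.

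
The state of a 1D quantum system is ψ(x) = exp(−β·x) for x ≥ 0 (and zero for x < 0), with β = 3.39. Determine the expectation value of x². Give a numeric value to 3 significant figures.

0.0435

⟨x²⟩ = ∫ x²·|ψ|² dx / ∫|ψ|² dx (integrals over the domain).
Every integrand reduces to terms xʲ·e^(−2βx) on [0, ∞); use ∫₀^∞ xʲ·e^(−2βx) dx = j!/(2β)^(j+1).
State is unnormalized: ∫|ψ|² dx = 0.14749, and ∫ψ*·x²·ψ dx = 0.0064171, so ⟨x²⟩ = 0.0064171 / 0.14749.
⟨x²⟩ = 0.043508.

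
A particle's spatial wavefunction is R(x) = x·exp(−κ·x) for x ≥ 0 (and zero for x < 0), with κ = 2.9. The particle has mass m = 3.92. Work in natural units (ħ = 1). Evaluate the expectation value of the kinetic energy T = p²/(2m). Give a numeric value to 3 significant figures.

1.07

T = −(ħ²/2m) d²/dx², so ⟨T⟩ = −(ħ²/2m) ∫ R*·R'' dx / ∫|R|² dx; with m = 3.92.
Differentiate x·exp(−κ·x) with the product rule; every integrand then reduces to terms xʲ·e^(−2κx) on [0, ∞), with ∫₀^∞ xʲ·e^(−2κx) dx = j!/(2κ)^(j+1).
State is unnormalized: ∫|R|² dx = 0.010251, and ∫R*·(−ħ²/2m · R'') dx = 0.010996, so ⟨T⟩ = 0.010996 / 0.010251.
⟨T⟩ = 1.0727.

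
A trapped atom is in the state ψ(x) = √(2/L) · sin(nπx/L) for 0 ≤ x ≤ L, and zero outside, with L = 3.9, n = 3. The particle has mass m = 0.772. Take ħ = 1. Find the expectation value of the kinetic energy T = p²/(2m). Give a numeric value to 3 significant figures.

3.78

T = −(ħ²/2m) d²/dx², so ⟨T⟩ = −(ħ²/2m) ∫ ψ*·ψ'' dx; with m = 0.772.
d/dx sin(nπx/L) = (nπ/L)·cos(nπx/L) and d²/dx² sin(nπx/L) = −(nπ/L)²·sin(nπx/L); on 0 ≤ x ≤ L, ∫sin²(nπx/L) dx = L/2 and ∫sin(nπx/L)·cos(nπx/L) dx = 0.
⟨T⟩ = 3.7824.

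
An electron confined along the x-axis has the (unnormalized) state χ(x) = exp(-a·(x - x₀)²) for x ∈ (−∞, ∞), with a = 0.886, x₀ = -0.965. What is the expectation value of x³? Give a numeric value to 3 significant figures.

⟨x³⟩ = ∫ x³·|χ|² dx / ∫|χ|² dx (integrals over the domain).
Gaussian moments (u = x − x₀): ∫u^(2j)·e^(−2au²) du = (2j−1)!!/(4a)^j · √(π/(2a)), odd powers integrate to 0; here √(π/(2a)) = 1.3315.
State is unnormalized: ∫|χ|² dx = 1.3315, and ∫χ*·x³·χ dx = -2.2842, so ⟨x³⟩ = -2.2842 / 1.3315.
⟨x³⟩ = -1.7155.

-1.72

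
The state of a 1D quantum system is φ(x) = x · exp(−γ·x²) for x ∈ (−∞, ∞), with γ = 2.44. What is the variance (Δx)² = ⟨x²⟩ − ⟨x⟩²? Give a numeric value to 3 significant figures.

Compute ⟨x⟩ and ⟨x²⟩ separately, then (Δx)² = ⟨x²⟩ − ⟨x⟩².
Expand each integrand as polynomial × e^(−2γx²) and use ∫x^(2j)·e^(−2γx²) dx = (2j−1)!!/(4γ)^j · √(π/(2γ)), odd powers → 0; here √(π/(2γ)) = 0.80235.
Normalization: ∫|φ|² dx = 0.082208.
⟨x⟩ = 0.0000 and ⟨x²⟩ = 0.30738.
(Δx)² = 0.30738 − (0.0000)² = 0.30738.

0.307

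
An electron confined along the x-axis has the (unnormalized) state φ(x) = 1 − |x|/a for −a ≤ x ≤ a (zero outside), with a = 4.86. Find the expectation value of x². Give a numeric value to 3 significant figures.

2.36

⟨x²⟩ = ∫ x²·|φ|² dx / ∫|φ|² dx (integrals over the domain).
φ is even, so ∫ over [−a, a] = 2∫₀ᵃ with φ = 1 − x/a there: ∫₀ᵃ (1 − x/a)² dx = a/3, ∫₀ᵃ x²(1 − x/a)² dx = a³/30, ∫₀ᵃ x⁴(1 − x/a)² dx = a⁵/105.
State is unnormalized: ∫|φ|² dx = 3.2400, and ∫φ*·x²·φ dx = 7.6528, so ⟨x²⟩ = 7.6528 / 3.2400.
⟨x²⟩ = 2.3620.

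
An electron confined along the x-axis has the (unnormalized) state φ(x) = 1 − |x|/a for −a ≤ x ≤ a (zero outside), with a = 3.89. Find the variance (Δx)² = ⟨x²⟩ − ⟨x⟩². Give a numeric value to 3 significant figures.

Compute ⟨x⟩ and ⟨x²⟩ separately, then (Δx)² = ⟨x²⟩ − ⟨x⟩².
φ is even, so ∫ over [−a, a] = 2∫₀ᵃ with φ = 1 − x/a there: ∫₀ᵃ (1 − x/a)² dx = a/3, ∫₀ᵃ x²(1 − x/a)² dx = a³/30, ∫₀ᵃ x⁴(1 − x/a)² dx = a⁵/105.
Normalization: ∫|φ|² dx = 2.5933.
⟨x⟩ = 0.0000 and ⟨x²⟩ = 1.5132.
(Δx)² = 1.5132 − (0.0000)² = 1.5132.

1.51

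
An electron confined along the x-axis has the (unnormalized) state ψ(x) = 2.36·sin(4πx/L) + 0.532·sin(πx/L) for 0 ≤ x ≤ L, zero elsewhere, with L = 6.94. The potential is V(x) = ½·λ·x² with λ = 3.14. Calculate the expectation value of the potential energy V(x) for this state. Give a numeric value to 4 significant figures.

⟨V⟩ = ∫ V(x)·|ψ|² dx / ∫|ψ|² dx.
On 0 ≤ x ≤ L (j ≠ l): ∫sin²(jπx/L) dx = L/2, ∫sin(jπx/L)·sin(lπx/L) dx = 0; diagonal moments ∫x·sin²(jπx/L) dx = L²/4, ∫x²·sin²(jπx/L) dx = L³·(1/6 − 1/(4j²π²)); cross terms ∫x·sin(jπx/L)·sin(lπx/L) dx = 0 for j + l even and −4jlL²/(π²(j² − l²)²) for j + l odd, ∫x²·sin(jπx/L)·sin(lπx/L) dx = (−1)^(j+l)·4jlL³/(π²(j² − l²)²); higher powers the same way via product-to-sum and parts.
State is unnormalized: ∫|ψ|² dx = 20.309, and ∫ψ*·V(x)·ψ dx = 494.01, so ⟨V⟩ = 494.01 / 20.309.
⟨V⟩ = 24.325.

24.33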